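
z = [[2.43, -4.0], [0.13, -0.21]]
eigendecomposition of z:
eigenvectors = [[1.0, 0.86], [0.05, 0.52]]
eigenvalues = [2.22, 0.0]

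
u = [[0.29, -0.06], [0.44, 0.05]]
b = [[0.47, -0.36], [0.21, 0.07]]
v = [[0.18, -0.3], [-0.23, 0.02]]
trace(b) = 0.54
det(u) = 0.04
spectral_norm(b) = 0.61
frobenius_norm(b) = 0.63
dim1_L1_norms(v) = [0.48, 0.25]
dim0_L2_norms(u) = [0.53, 0.08]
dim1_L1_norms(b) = [0.83, 0.28]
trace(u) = 0.34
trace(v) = 0.20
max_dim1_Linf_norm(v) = 0.3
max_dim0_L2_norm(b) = 0.51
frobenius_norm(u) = 0.53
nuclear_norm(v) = 0.55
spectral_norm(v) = 0.38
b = v + u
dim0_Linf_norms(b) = [0.47, 0.36]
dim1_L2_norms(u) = [0.3, 0.44]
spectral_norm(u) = 0.53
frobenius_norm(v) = 0.42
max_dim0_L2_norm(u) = 0.53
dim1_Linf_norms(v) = [0.3, 0.23]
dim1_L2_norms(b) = [0.59, 0.22]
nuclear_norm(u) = 0.60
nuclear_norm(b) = 0.79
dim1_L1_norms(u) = [0.35, 0.49]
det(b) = 0.11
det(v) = -0.07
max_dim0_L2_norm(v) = 0.3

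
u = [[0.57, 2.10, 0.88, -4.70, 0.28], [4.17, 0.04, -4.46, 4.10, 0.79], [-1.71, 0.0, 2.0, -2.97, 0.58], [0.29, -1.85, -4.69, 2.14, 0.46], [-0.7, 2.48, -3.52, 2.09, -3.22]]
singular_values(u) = [10.63, 4.89, 4.07, 3.0, 0.31]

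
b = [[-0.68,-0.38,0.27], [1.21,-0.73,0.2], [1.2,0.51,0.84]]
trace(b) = -0.57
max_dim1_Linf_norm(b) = 1.21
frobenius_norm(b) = 2.26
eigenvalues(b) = [(1.07+0j), (-0.82+0.66j), (-0.82-0.66j)]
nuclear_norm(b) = 3.55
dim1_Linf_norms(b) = [0.68, 1.21, 1.2]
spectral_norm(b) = 1.94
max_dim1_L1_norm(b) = 2.55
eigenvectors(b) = [[0.11+0.00j,-0.05+0.49j,(-0.05-0.49j)], [(0.18+0j),0.78+0.00j,0.78-0.00j], [(0.98+0j),-0.06-0.38j,(-0.06+0.38j)]]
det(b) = 1.18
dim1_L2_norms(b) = [0.82, 1.43, 1.55]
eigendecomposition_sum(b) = [[(0.08+0j), 0.01+0.00j, 0.11+0.00j], [(0.14+0j), 0.02+0.00j, (0.18+0j)], [(0.74+0j), (0.12+0j), 0.97+0.00j]] + [[(-0.38+0.3j), (-0.2-0.26j), 0.08+0.01j], [0.54+0.56j, (-0.38+0.35j), (0.01-0.13j)], [(0.23-0.3j), (0.2+0.15j), (-0.06+0j)]] + [[(-0.38-0.3j), (-0.2+0.26j), (0.08-0.01j)], [0.54-0.56j, -0.38-0.35j, 0.01+0.13j], [0.23+0.30j, (0.2-0.15j), (-0.06-0j)]]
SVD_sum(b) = [[-0.52, -0.01, -0.19], [1.12, 0.02, 0.41], [1.34, 0.02, 0.49]] + [[0.02,-0.2,-0.06], [0.09,-0.75,-0.21], [-0.07,0.55,0.16]] + [[-0.18, -0.17, 0.52], [-0.00, -0.00, 0.01], [-0.07, -0.06, 0.20]]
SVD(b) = [[-0.29, 0.21, -0.93], [0.62, 0.79, -0.01], [0.73, -0.58, -0.35]] @ diag([1.9377241532303813, 0.9951329556734669, 0.6142764088911364]) @ [[0.94, 0.02, 0.34], [0.12, -0.95, -0.27], [0.32, 0.3, -0.90]]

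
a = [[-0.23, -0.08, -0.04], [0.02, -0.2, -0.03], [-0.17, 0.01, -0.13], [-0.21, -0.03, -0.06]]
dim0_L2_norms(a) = [0.36, 0.22, 0.15]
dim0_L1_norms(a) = [0.63, 0.32, 0.26]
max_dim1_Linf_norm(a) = 0.23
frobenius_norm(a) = 0.44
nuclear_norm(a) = 0.67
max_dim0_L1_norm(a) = 0.63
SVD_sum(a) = [[-0.22, -0.05, -0.08],[-0.03, -0.01, -0.01],[-0.18, -0.04, -0.07],[-0.20, -0.05, -0.07]] + [[0.01, -0.03, 0.00], [0.04, -0.19, 0.0], [-0.01, 0.05, -0.00], [-0.00, 0.02, -0.0]] + [[-0.01, -0.0, 0.04], [0.01, 0.00, -0.02], [0.02, 0.0, -0.06], [-0.00, -0.00, 0.01]]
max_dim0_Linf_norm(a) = 0.23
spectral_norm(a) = 0.38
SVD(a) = [[-0.63, -0.13, 0.52],[-0.09, -0.96, -0.25],[-0.52, 0.23, -0.8],[-0.57, 0.08, 0.18]] @ diag([0.38284567961798577, 0.20751805213346844, 0.08405619332668941]) @ [[0.92, 0.21, 0.34], [-0.22, 0.98, -0.00], [-0.33, -0.07, 0.94]]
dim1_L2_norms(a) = [0.25, 0.2, 0.21, 0.22]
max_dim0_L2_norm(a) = 0.36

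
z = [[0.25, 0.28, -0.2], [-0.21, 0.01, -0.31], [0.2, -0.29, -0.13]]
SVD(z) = [[-0.95, 0.26, -0.17], [-0.27, -0.46, 0.84], [0.14, 0.85, 0.51]] @ diag([0.4303737711607416, 0.3767016537465496, 0.3675245313737527]) @ [[-0.35,-0.72,0.60], [0.88,-0.47,-0.05], [-0.32,-0.51,-0.80]]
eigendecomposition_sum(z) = [[(0.13+0.16j), 0.14-0.10j, (-0.1+0.09j)],[-0.11+0.09j, (0.08+0.1j), (-0.07-0.07j)],[0.09-0.07j, -0.05-0.08j, (0.05+0.06j)]] + [[(0.13-0.16j), 0.14+0.10j, -0.10-0.09j], [-0.11-0.09j, (0.08-0.1j), (-0.07+0.07j)], [0.09+0.07j, -0.05+0.08j, (0.05-0.06j)]] + [[(-0+0j), (0.01+0j), 0.01+0.00j], [0.01-0.00j, -0.14-0.00j, (-0.18-0j)], [0.01-0.00j, -0.18-0.00j, (-0.22-0j)]]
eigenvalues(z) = [(0.25+0.32j), (0.25-0.32j), (-0.37+0j)]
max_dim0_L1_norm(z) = 0.66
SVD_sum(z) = [[0.14,0.29,-0.24],  [0.04,0.09,-0.07],  [-0.02,-0.04,0.04]] + [[0.09,-0.05,-0.01], [-0.15,0.08,0.01], [0.28,-0.15,-0.02]] + [[0.02,0.03,0.05], [-0.10,-0.16,-0.25], [-0.06,-0.09,-0.15]]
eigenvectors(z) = [[0.74+0.00j, (0.74-0j), -0.03+0.00j], [0.02+0.53j, (0.02-0.53j), 0.62+0.00j], [(0.02-0.42j), (0.02+0.42j), 0.78+0.00j]]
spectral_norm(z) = 0.43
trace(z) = 0.13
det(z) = -0.06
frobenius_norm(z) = 0.68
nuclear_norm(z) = 1.17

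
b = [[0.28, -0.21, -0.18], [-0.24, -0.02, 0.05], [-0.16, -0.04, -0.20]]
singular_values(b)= [0.44, 0.28, 0.1]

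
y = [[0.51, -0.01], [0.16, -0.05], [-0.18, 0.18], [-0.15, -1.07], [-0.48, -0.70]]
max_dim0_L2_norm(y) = 1.29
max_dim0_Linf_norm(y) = 1.07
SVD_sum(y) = [[0.05, 0.15], [0.0, 0.01], [0.04, 0.1], [-0.36, -1.0], [-0.28, -0.77]] + [[0.46, -0.16], [0.16, -0.06], [-0.22, 0.08], [0.21, -0.07], [-0.2, 0.07]]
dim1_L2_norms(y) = [0.51, 0.17, 0.25, 1.08, 0.85]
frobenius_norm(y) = 1.50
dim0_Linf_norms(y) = [0.51, 1.07]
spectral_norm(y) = 1.35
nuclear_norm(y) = 1.99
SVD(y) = [[0.12,0.76],[0.01,0.26],[0.08,-0.36],[-0.78,0.34],[-0.61,-0.34]] @ diag([1.3532523664555813, 0.6400062755023336]) @ [[0.34, 0.94], [0.94, -0.34]]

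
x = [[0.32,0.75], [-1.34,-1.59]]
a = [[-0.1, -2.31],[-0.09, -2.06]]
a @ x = [[3.06, 3.6], [2.73, 3.21]]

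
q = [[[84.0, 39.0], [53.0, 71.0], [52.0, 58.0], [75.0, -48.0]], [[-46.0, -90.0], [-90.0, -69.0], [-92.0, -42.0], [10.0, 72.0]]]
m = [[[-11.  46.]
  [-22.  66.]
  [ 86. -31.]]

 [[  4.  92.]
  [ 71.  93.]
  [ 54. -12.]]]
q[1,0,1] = -90.0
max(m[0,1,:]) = 66.0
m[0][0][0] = -11.0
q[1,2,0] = -92.0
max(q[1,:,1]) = 72.0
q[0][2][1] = 58.0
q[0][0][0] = 84.0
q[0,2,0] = 52.0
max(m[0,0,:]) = 46.0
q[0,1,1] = 71.0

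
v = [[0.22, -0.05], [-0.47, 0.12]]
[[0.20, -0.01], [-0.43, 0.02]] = v@[[0.93, 0.04], [0.04, 0.30]]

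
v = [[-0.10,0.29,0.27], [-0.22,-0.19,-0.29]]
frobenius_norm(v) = 0.58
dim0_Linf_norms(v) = [0.22, 0.29, 0.29]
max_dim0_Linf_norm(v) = 0.29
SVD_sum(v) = [[0.06, 0.24, 0.28], [-0.06, -0.24, -0.28]] + [[-0.16, 0.05, -0.01], [-0.16, 0.05, -0.01]]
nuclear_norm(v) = 0.77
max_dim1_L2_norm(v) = 0.41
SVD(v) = [[-0.70, 0.71], [0.71, 0.70]] @ diag([0.528396510675822, 0.23748079397209348]) @ [[-0.16, -0.64, -0.75], [-0.95, 0.3, -0.05]]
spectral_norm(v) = 0.53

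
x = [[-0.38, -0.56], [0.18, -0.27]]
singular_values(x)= [0.69, 0.29]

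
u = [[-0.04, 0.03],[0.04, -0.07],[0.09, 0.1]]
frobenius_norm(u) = 0.16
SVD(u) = [[0.03, 0.56], [-0.27, -0.80], [0.96, -0.24]] @ diag([0.1379598784062429, 0.0898168800957519]) @ [[0.54, 0.84], [-0.84, 0.54]]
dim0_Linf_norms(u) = [0.09, 0.1]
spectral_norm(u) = 0.14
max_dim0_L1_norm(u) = 0.2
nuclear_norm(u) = 0.23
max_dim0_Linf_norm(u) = 0.1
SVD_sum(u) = [[0.00, 0.00], [-0.02, -0.03], [0.07, 0.11]] + [[-0.04, 0.03], [0.06, -0.04], [0.02, -0.01]]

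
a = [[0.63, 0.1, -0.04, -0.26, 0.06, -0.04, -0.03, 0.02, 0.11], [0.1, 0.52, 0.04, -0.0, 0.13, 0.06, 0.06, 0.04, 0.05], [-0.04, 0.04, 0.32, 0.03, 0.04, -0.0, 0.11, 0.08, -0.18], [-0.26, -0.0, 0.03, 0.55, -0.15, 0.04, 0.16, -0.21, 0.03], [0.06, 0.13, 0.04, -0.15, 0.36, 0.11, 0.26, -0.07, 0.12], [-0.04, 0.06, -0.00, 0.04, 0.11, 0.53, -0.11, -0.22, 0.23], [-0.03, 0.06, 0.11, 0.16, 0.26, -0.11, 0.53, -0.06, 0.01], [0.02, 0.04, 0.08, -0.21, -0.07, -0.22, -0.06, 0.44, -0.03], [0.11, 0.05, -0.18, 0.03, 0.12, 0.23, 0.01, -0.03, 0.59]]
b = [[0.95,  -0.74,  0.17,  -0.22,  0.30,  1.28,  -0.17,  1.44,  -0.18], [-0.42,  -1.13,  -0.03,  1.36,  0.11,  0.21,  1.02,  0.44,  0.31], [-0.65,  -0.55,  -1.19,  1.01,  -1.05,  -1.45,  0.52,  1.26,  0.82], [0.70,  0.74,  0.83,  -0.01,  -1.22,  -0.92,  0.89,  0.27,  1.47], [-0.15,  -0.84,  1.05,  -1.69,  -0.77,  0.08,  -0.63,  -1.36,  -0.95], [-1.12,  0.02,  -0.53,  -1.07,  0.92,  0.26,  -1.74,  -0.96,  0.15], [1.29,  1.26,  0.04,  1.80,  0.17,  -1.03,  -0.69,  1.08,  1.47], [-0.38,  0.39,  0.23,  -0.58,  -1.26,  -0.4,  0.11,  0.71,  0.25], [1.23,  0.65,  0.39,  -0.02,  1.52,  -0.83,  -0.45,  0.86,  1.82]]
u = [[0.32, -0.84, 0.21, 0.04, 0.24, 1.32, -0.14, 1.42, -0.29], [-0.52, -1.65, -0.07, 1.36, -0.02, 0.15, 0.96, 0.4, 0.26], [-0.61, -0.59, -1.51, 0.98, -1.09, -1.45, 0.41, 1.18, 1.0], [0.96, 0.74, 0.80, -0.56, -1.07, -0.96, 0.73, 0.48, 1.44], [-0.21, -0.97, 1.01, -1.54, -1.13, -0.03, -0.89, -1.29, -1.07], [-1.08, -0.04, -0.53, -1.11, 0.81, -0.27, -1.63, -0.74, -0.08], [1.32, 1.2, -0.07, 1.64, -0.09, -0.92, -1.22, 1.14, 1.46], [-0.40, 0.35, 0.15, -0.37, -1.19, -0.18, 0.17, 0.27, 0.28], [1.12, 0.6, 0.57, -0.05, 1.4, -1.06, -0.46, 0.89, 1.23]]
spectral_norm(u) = 5.02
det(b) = 193.94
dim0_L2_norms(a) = [0.7, 0.56, 0.4, 0.68, 0.52, 0.64, 0.64, 0.55, 0.68]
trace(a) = 4.47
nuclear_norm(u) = 20.63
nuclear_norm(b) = 20.52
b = u + a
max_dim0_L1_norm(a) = 1.43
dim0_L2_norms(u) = [2.46, 2.68, 2.15, 3.09, 2.78, 2.62, 2.61, 2.86, 2.85]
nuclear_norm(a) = 4.47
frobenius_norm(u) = 8.07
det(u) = 171.34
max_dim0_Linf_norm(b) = 1.82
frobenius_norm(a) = 1.81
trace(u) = -4.52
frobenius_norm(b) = 8.11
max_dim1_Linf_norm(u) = 1.65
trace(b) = -0.05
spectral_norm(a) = 0.99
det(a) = 0.00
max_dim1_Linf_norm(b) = 1.82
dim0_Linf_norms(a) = [0.63, 0.52, 0.32, 0.55, 0.36, 0.53, 0.53, 0.44, 0.59]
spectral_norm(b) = 5.30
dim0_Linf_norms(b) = [1.29, 1.26, 1.19, 1.8, 1.52, 1.45, 1.74, 1.44, 1.82]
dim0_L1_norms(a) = [1.29, 1.0, 0.84, 1.43, 1.3, 1.34, 1.33, 1.17, 1.35]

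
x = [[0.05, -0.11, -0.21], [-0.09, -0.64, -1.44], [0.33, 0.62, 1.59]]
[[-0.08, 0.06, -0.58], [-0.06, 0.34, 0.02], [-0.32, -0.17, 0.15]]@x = [[-0.2, -0.39, -0.99], [-0.03, -0.20, -0.45], [0.05, 0.24, 0.55]]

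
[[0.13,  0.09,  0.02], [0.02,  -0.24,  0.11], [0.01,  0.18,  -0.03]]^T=[[0.13, 0.02, 0.01], [0.09, -0.24, 0.18], [0.02, 0.11, -0.03]]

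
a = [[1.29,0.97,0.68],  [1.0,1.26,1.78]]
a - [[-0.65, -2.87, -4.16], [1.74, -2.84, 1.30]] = [[1.94, 3.84, 4.84], [-0.74, 4.10, 0.48]]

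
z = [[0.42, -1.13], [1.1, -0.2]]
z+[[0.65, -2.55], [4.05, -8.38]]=[[1.07,-3.68], [5.15,-8.58]]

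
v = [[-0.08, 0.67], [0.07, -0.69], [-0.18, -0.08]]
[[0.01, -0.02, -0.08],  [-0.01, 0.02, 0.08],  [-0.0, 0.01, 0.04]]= v@[[0.01, -0.04, -0.17],[0.01, -0.03, -0.14]]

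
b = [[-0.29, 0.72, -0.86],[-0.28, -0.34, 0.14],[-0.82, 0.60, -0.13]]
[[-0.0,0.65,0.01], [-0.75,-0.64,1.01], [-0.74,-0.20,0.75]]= b@[[1.59, 0.98, -1.99], [1.01, 0.94, -1.63], [0.31, -0.3, -0.71]]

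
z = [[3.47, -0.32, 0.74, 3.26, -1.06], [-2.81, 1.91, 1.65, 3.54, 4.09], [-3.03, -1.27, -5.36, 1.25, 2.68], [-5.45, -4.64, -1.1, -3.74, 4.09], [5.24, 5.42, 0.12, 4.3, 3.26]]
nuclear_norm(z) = 32.70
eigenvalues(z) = [(7.48+0j), (3.59+0j), (-3.23+5.26j), (-3.23-5.26j), (-5.06+0j)]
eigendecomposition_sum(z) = [[(-0.21+0j), -0.60+0.00j, -0.04+0.00j, -0.75+0.00j, -1.28-0.00j], [0.80-0.00j, (2.32-0j), (0.14-0j), 2.86+0.00j, 4.92+0.00j], [0.15-0.00j, (0.43-0j), 0.03-0.00j, (0.54+0j), 0.92+0.00j], [(0.06-0j), (0.17-0j), (0.01-0j), 0.21+0.00j, (0.37+0j)], [0.83-0.00j, (2.42-0j), (0.15-0j), 2.99+0.00j, 5.13+0.00j]] + [[2.51-0.00j,-0.67-0.00j,(-0.08-0j),(1.47+0j),1.18+0.00j], [-2.49+0.00j,(0.67+0j),(0.08+0j),-1.46+0.00j,(-1.17-0j)], [(-0.27+0j),0.07+0.00j,0.01+0.00j,(-0.16+0j),-0.13-0.00j], [0.14-0.00j,(-0.04-0j),(-0-0j),(0.08+0j),0.06+0.00j], [(0.69-0j),-0.19-0.00j,(-0.02-0j),0.41+0.00j,0.33+0.00j]] + [[0.58+1.55j, (0.46+1.28j), (0.55+0.26j), 1.20-0.29j, -0.48-0.87j], [-0.56+1.77j, (-0.48+1.45j), (0.31+0.61j), 1.27+0.57j, 0.17-1.10j], [-1.48-0.67j, -1.21-0.57j, -0.57+0.20j, (-0.63+1.04j), 0.94+0.27j], [-2.81-1.91j, -2.29-1.60j, (-1.24+0.22j), -1.67+1.92j, 1.83+0.88j], [(1.85+0.04j), 1.52+0.06j, 0.50-0.47j, (0.2-1.37j), -1.10+0.14j]] + [[0.58-1.55j, 0.46-1.28j, (0.55-0.26j), 1.20+0.29j, (-0.48+0.87j)],[-0.56-1.77j, -0.48-1.45j, 0.31-0.61j, (1.27-0.57j), 0.17+1.10j],[-1.48+0.67j, (-1.21+0.57j), -0.57-0.20j, -0.63-1.04j, 0.94-0.27j],[(-2.81+1.91j), (-2.29+1.6j), -1.24-0.22j, (-1.67-1.92j), 1.83-0.88j],[1.85-0.04j, (1.52-0.06j), (0.5+0.47j), (0.2+1.37j), (-1.1-0.14j)]] + [[0.00-0.00j, (0.04-0j), (-0.25-0j), 0.13+0.00j, 0.00+0.00j], [(-0.01+0j), -0.12+0.00j, (0.8+0j), -0.40-0.00j, -0.00-0.00j], [0.05-0.00j, 0.64-0.00j, (-4.26-0j), 2.14+0.00j, (0.01+0j)], [-0.02+0.00j, -0.21+0.00j, (1.37+0j), (-0.69-0j), -0.00-0.00j], [0.01-0.00j, (0.15-0j), (-1.01-0j), 0.51+0.00j, 0.00+0.00j]]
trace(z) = -0.46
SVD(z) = [[-0.31, 0.07, -0.18, 0.55, -0.75],  [-0.05, -0.66, 0.57, 0.47, 0.17],  [0.27, -0.51, -0.77, 0.19, 0.16],  [0.66, -0.26, 0.20, -0.33, -0.59],  [-0.62, -0.49, -0.08, -0.57, -0.2]] @ diag([12.875451551263321, 8.657291228999897, 5.117822481278484, 3.288051395432942, 2.762474795987208]) @ [[-0.67, -0.53, -0.20, -0.46, 0.12], [0.29, -0.24, 0.22, -0.44, -0.78], [-0.27, 0.15, 0.92, -0.13, 0.19], [-0.37, -0.34, 0.14, 0.75, -0.42], [-0.51, 0.73, -0.20, -0.11, -0.40]]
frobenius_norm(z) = 16.89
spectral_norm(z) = 12.88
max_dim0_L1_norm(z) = 20.0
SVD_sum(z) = [[2.65, 2.09, 0.79, 1.84, -0.48],[0.40, 0.32, 0.12, 0.28, -0.07],[-2.36, -1.86, -0.7, -1.64, 0.43],[-5.75, -4.52, -1.71, -3.98, 1.04],[5.38, 4.22, 1.60, 3.72, -0.97]] + [[0.18, -0.15, 0.14, -0.28, -0.48],[-1.63, 1.35, -1.27, 2.52, 4.44],[-1.27, 1.06, -0.99, 1.97, 3.46],[-0.65, 0.54, -0.50, 1.00, 1.75],[-1.22, 1.01, -0.94, 1.88, 3.3]] + [[0.25, -0.13, -0.84, 0.11, -0.17], [-0.78, 0.43, 2.68, -0.36, 0.55], [1.07, -0.58, -3.66, 0.50, -0.76], [-0.28, 0.15, 0.94, -0.13, 0.20], [0.11, -0.06, -0.39, 0.05, -0.08]] + [[-0.66, -0.62, 0.25, 1.36, -0.76],[-0.56, -0.52, 0.21, 1.15, -0.64],[-0.23, -0.21, 0.09, 0.47, -0.26],[0.39, 0.37, -0.15, -0.81, 0.45],[0.69, 0.64, -0.26, -1.41, 0.79]] + [[1.06, -1.5, 0.41, 0.22, 0.84],[-0.24, 0.34, -0.09, -0.05, -0.19],[-0.23, 0.33, -0.09, -0.05, -0.18],[0.83, -1.18, 0.32, 0.18, 0.65],[0.28, -0.39, 0.11, 0.06, 0.22]]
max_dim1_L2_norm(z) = 9.27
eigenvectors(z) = [[-0.18+0.00j, (-0.69+0j), -0.28-0.20j, (-0.28+0.2j), -0.05+0.00j], [0.67+0.00j, 0.69+0.00j, -0.11-0.36j, -0.11+0.36j, (0.17+0j)], [0.13+0.00j, (0.07+0j), 0.33-0.06j, 0.33+0.06j, -0.91+0.00j], [0.05+0.00j, (-0.04+0j), (0.7+0j), 0.70-0.00j, (0.29+0j)], [(0.7+0j), (-0.19+0j), (-0.32+0.21j), (-0.32-0.21j), (-0.22+0j)]]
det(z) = -5181.63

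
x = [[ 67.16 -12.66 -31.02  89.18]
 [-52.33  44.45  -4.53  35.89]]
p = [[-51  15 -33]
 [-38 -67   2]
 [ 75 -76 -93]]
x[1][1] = 44.45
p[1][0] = -38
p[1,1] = -67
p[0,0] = -51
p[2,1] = -76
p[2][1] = -76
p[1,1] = -67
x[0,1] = -12.66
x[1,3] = 35.89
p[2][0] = 75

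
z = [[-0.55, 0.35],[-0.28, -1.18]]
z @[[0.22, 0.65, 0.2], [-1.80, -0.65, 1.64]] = [[-0.75, -0.59, 0.46], [2.06, 0.58, -1.99]]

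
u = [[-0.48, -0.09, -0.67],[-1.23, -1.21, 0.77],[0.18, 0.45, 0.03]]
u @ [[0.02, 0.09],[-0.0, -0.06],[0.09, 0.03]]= [[-0.07, -0.06],[0.04, -0.01],[0.01, -0.01]]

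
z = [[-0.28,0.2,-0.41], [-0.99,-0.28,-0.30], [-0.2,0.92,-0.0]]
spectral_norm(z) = 1.13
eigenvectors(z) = [[-0.21+0.35j, -0.21-0.35j, 0.44+0.00j], [-0.66+0.00j, (-0.66-0j), (-0.27+0j)], [(0.26+0.57j), (0.26-0.57j), -0.86+0.00j]]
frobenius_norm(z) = 1.52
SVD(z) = [[-0.34, -0.25, 0.9], [-0.94, 0.16, -0.31], [-0.07, -0.95, -0.3]] @ diag([1.1272506717289703, 0.980264937794947, 0.2996440802292842]) @ [[0.92, 0.11, 0.37], [0.10, -0.99, 0.06], [0.38, -0.01, -0.93]]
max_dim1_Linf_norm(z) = 0.99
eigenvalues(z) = [(-0.48+0.79j), (-0.48-0.79j), (0.39+0j)]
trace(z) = -0.56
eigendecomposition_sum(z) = [[(-0.22+0.19j), (0.14+0.2j), (-0.16+0.04j)], [-0.45-0.14j, (-0.17+0.37j), -0.18-0.19j], [(0.05+0.44j), (0.38+0j), -0.09+0.23j]] + [[(-0.22-0.19j), 0.14-0.20j, (-0.16-0.04j)], [(-0.45+0.14j), (-0.17-0.37j), (-0.18+0.19j)], [0.05-0.44j, 0.38-0.00j, (-0.09-0.23j)]] + [[(0.15-0j),-0.09+0.00j,-0.10-0.00j], [-0.09+0.00j,0.05-0.00j,(0.06+0j)], [-0.30+0.00j,0.17-0.00j,0.19+0.00j]]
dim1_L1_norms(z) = [0.89, 1.57, 1.12]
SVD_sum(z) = [[-0.36, -0.04, -0.15], [-0.97, -0.12, -0.4], [-0.07, -0.01, -0.03]] + [[-0.03, 0.25, -0.01], [0.02, -0.16, 0.01], [-0.09, 0.93, -0.05]] + [[0.1, -0.00, -0.25], [-0.04, 0.0, 0.09], [-0.03, 0.00, 0.08]]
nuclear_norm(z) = 2.41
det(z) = 0.33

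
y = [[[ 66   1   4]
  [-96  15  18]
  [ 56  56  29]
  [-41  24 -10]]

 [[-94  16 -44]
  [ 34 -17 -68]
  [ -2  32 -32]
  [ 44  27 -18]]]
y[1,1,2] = -68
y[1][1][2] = -68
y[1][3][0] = 44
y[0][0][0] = 66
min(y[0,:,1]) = 1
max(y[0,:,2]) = 29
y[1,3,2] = -18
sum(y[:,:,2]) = -121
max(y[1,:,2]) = -18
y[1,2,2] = -32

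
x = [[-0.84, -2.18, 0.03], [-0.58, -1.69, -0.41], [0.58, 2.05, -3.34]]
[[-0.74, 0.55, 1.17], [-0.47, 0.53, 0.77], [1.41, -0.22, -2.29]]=x @ [[0.07,0.61,0.18], [0.31,-0.49,-0.60], [-0.22,-0.13,0.35]]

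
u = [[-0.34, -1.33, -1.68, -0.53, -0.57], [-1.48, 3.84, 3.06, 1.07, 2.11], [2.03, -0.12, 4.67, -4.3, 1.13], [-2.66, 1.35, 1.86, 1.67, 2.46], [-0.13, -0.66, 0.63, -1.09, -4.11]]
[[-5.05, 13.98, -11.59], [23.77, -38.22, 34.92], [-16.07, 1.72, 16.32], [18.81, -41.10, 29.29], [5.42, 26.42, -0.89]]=u @[[-5.18, 2.86, -4.82], [4.08, -0.02, 1.94], [1.0, -5.05, 5.9], [1.71, -6.03, 0.50], [-2.11, -5.69, 0.83]]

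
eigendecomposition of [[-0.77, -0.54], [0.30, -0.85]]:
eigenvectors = [[(0.8+0j),(0.8-0j)],[(0.06-0.59j),(0.06+0.59j)]]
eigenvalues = [(-0.81+0.4j), (-0.81-0.4j)]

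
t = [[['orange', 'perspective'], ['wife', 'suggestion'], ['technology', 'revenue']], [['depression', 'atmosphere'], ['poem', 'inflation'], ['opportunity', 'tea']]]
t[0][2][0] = 'technology'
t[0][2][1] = 'revenue'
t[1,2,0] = 'opportunity'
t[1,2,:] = ['opportunity', 'tea']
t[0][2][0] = 'technology'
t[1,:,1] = ['atmosphere', 'inflation', 'tea']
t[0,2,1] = 'revenue'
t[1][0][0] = 'depression'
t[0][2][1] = 'revenue'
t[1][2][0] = 'opportunity'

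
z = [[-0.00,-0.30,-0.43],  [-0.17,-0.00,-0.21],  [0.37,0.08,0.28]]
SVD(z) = [[-0.69, 0.72, -0.05], [-0.36, -0.29, 0.88], [0.62, 0.63, 0.46]] @ diag([0.6728933692383613, 0.3353620776805848, 0.06593019406014221]) @ [[0.44, 0.38, 0.82], [0.84, -0.49, -0.22], [0.32, 0.78, -0.54]]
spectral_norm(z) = 0.67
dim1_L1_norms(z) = [0.73, 0.38, 0.73]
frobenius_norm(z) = 0.75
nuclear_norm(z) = 1.07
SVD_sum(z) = [[-0.20, -0.18, -0.38], [-0.11, -0.09, -0.20], [0.18, 0.16, 0.34]] + [[0.20, -0.12, -0.05], [-0.08, 0.05, 0.02], [0.18, -0.1, -0.05]] + [[-0.00, -0.0, 0.00], [0.02, 0.05, -0.03], [0.01, 0.02, -0.02]]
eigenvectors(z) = [[(-0.31+0.54j),-0.31-0.54j,(0.04+0j)], [(-0.33+0.21j),-0.33-0.21j,(0.81+0j)], [(0.68+0j),(0.68-0j),-0.58+0.00j]]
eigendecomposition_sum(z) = [[0.17j, -0.15+0.02j, (-0.22+0.04j)],[(-0.05+0.1j), -0.09-0.03j, -0.13-0.04j],[(0.16-0.1j), 0.11+0.13j, 0.16+0.18j]] + [[0.00-0.17j, -0.15-0.02j, (-0.22-0.04j)], [-0.05-0.10j, (-0.09+0.03j), (-0.13+0.04j)], [(0.16+0.1j), (0.11-0.13j), 0.16-0.18j]] + [[-0.00-0.00j, 0.01-0.00j, -0j],[-0.07-0.00j, 0.19-0.00j, 0.06-0.00j],[(0.05+0j), -0.13+0.00j, (-0.04+0j)]]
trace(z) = 0.28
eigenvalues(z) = [(0.07+0.32j), (0.07-0.32j), (0.14+0j)]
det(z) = 0.01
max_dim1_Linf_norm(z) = 0.43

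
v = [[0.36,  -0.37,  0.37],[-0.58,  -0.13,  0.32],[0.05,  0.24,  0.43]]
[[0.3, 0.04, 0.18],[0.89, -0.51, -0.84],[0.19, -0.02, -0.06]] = v @[[-0.86, 0.67, 1.17], [-0.71, 0.27, 0.24], [0.93, -0.28, -0.40]]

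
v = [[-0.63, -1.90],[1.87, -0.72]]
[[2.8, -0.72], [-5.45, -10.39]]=v@[[-3.09, -4.80], [-0.45, 1.97]]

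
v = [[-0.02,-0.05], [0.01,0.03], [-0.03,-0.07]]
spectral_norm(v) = 0.10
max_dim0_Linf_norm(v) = 0.07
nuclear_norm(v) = 0.10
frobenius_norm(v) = 0.10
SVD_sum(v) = [[-0.02, -0.05], [0.01, 0.03], [-0.03, -0.07]] + [[0.00, -0.00], [-0.0, 0.00], [-0.0, 0.0]]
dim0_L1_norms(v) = [0.06, 0.15]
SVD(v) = [[-0.55, 0.18],[0.32, -0.85],[-0.77, -0.48]] @ diag([0.09845715049448336, 0.0024878738928366863]) @ [[0.38, 0.93], [0.93, -0.38]]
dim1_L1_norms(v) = [0.07, 0.04, 0.1]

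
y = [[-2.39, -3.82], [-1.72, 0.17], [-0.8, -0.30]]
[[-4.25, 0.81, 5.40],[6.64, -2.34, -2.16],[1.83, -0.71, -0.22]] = y @ [[-3.53, 1.26, 1.05],  [3.32, -1.00, -2.07]]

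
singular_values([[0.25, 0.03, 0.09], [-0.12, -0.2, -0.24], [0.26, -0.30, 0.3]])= [0.55, 0.33, 0.14]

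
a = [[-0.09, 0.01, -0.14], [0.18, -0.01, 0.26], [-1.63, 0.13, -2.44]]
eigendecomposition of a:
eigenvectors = [[0.06, -0.51, 0.48], [-0.11, 0.77, 0.84], [0.99, 0.38, -0.27]]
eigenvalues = [-2.55, -0.0, 0.01]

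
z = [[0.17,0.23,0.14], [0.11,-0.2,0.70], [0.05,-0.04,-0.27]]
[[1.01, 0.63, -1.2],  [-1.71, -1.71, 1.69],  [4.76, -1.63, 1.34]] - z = [[0.84, 0.4, -1.34], [-1.82, -1.51, 0.99], [4.71, -1.59, 1.61]]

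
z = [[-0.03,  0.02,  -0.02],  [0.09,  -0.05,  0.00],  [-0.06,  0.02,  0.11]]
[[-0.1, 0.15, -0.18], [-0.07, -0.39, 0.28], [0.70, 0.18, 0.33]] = z @ [[-3.38, -3.98, 4.30], [-4.65, 0.63, 2.21], [5.41, -0.68, 4.92]]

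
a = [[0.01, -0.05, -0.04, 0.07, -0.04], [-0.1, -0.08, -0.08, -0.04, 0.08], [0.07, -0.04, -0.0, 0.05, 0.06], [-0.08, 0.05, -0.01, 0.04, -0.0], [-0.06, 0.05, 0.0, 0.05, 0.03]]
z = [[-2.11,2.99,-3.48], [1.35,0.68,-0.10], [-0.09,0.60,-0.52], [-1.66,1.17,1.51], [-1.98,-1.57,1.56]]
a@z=[[-0.12, 0.12, 0.03], [0.02, -0.57, 0.46], [-0.4, 0.15, -0.07], [0.17, -0.16, 0.34], [0.05, -0.13, 0.33]]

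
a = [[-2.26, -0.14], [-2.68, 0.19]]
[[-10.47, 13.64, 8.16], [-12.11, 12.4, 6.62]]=a@[[4.58, -5.38, -3.08], [0.85, -10.61, -8.6]]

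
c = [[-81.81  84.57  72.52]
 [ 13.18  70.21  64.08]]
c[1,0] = 13.18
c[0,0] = -81.81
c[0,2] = 72.52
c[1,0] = 13.18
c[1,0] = 13.18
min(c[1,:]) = 13.18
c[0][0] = -81.81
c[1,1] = 70.21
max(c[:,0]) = 13.18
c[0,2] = 72.52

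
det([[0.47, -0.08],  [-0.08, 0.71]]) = 0.327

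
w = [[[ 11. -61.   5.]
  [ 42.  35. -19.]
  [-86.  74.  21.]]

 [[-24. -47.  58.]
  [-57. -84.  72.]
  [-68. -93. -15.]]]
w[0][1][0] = 42.0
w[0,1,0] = 42.0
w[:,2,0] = [-86.0, -68.0]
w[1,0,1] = -47.0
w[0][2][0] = -86.0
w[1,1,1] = -84.0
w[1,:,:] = [[-24.0, -47.0, 58.0], [-57.0, -84.0, 72.0], [-68.0, -93.0, -15.0]]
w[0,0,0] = 11.0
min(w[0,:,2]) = -19.0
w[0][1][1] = 35.0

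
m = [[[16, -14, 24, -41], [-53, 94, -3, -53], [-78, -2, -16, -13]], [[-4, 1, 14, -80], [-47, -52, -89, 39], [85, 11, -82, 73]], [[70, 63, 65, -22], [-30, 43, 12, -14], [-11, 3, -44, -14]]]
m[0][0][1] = -14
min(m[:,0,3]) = -80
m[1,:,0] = [-4, -47, 85]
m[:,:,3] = [[-41, -53, -13], [-80, 39, 73], [-22, -14, -14]]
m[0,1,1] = 94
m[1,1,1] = -52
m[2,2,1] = 3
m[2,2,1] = 3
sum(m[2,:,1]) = 109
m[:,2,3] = [-13, 73, -14]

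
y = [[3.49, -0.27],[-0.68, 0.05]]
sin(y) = [[-0.38,0.03], [0.07,-0.01]]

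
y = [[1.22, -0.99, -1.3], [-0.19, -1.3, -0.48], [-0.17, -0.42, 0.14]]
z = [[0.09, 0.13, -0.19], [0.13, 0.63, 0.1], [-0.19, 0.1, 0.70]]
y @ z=[[0.23,  -0.6,  -1.24],[-0.09,  -0.89,  -0.43],[-0.10,  -0.27,  0.09]]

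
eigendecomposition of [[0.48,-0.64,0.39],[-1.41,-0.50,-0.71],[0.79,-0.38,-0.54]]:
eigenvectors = [[-0.65, 0.47, 0.33],[0.65, 0.49, 0.93],[-0.40, -0.73, 0.15]]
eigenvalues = [1.36, -0.79, -1.12]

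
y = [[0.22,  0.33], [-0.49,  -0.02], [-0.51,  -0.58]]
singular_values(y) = [0.94, 0.34]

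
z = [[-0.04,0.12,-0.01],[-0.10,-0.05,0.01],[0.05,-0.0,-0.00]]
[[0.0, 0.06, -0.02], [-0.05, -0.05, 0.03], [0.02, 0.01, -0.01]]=z@[[0.46, 0.15, -0.14], [0.15, 0.57, -0.21], [-0.14, -0.21, 0.36]]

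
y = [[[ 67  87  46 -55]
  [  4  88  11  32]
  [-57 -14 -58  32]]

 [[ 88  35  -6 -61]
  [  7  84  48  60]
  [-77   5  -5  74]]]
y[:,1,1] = [88, 84]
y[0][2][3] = 32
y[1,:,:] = [[88, 35, -6, -61], [7, 84, 48, 60], [-77, 5, -5, 74]]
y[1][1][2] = 48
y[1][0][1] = 35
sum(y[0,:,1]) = 161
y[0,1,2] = 11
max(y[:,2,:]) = 74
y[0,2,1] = -14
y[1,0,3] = -61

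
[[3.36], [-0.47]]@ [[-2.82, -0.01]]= [[-9.48, -0.03], [1.33, 0.0]]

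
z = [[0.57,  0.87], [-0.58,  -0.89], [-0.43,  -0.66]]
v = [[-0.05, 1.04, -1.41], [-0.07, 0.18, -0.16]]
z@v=[[-0.09,0.75,-0.94], [0.09,-0.76,0.96], [0.07,-0.57,0.71]]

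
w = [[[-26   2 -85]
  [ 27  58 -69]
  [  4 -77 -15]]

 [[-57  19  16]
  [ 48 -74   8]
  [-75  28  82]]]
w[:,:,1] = [[2, 58, -77], [19, -74, 28]]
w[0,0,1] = 2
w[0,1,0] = 27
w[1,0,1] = 19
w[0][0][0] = -26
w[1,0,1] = 19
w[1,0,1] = 19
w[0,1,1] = 58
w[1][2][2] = 82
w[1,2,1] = 28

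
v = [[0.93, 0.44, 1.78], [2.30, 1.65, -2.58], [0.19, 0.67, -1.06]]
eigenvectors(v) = [[-0.49+0.00j, 0.50-0.01j, (0.5+0.01j)], [-0.85+0.00j, (-0.79+0j), (-0.79-0j)], [-0.19+0.00j, (-0.19+0.3j), -0.19-0.30j]]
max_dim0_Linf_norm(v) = 2.58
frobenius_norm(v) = 4.53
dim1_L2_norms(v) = [2.06, 3.83, 1.27]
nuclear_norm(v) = 6.43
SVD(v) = [[0.17, 0.96, 0.22], [-0.94, 0.22, -0.25], [-0.29, -0.16, 0.94]] @ diag([4.03706945437221, 2.017090834626315, 0.3712341383027498]) @ [[-0.51, -0.41, 0.75],[0.68, 0.34, 0.65],[-0.52, 0.85, 0.11]]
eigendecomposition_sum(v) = [[(1.13+0j), 0.71+0.00j, 0.05+0.00j], [1.96+0.00j, (1.24+0j), 0.08+0.00j], [(0.44+0j), 0.28+0.00j, (0.02+0j)]] + [[-0.10+0.28j, -0.14-0.24j, 0.87+0.35j], [(0.17-0.43j), (0.2+0.38j), (-1.33-0.58j)], [(-0.13-0.17j), (0.19+0.01j), (-0.54+0.38j)]] + [[-0.10-0.28j,(-0.14+0.24j),0.87-0.35j], [0.17+0.43j,(0.2-0.38j),(-1.33+0.58j)], [(-0.13+0.17j),0.19-0.01j,-0.54-0.38j]]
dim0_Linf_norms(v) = [2.3, 1.65, 2.58]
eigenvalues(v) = [(2.39+0j), (-0.44+1.04j), (-0.44-1.04j)]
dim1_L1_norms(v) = [3.15, 6.53, 1.92]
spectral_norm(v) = 4.04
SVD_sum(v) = [[-0.35, -0.28, 0.51],  [1.94, 1.58, -2.86],  [0.6, 0.49, -0.88]] + [[1.32, 0.65, 1.26], [0.31, 0.15, 0.29], [-0.23, -0.11, -0.22]] + [[-0.04, 0.07, 0.01], [0.05, -0.08, -0.01], [-0.18, 0.3, 0.04]]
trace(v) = 1.52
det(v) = 3.02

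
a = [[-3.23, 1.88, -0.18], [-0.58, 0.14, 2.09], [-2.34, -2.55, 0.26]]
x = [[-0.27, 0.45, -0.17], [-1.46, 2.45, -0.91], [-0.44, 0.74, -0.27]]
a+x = [[-3.5, 2.33, -0.35], [-2.04, 2.59, 1.18], [-2.78, -1.81, -0.01]]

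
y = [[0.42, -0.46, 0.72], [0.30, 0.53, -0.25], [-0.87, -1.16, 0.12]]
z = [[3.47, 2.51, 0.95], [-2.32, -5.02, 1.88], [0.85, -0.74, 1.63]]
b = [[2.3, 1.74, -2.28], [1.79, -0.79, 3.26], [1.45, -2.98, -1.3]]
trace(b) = 0.21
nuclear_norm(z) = 10.25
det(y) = -0.10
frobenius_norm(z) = 7.57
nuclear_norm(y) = 2.60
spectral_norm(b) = 4.33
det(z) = -4.38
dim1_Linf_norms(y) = [0.72, 0.53, 1.16]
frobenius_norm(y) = 1.86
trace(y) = 1.07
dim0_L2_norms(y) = [1.01, 1.36, 0.77]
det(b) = 46.53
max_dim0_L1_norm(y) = 2.15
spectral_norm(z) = 6.86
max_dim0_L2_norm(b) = 4.19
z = b @ y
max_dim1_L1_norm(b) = 6.32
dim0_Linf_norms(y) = [0.87, 1.16, 0.72]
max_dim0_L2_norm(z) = 5.66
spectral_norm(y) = 1.61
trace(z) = 0.08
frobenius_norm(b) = 6.38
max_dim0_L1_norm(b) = 6.84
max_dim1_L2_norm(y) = 1.45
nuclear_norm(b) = 10.92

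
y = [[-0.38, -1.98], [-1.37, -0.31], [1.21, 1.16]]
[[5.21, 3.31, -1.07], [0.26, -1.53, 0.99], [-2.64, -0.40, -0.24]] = y@[[0.42, 1.56, -0.88], [-2.71, -1.97, 0.71]]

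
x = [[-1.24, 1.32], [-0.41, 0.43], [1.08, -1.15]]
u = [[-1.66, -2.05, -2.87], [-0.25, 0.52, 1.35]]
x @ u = [[1.73,3.23,5.34],[0.57,1.06,1.76],[-1.51,-2.81,-4.65]]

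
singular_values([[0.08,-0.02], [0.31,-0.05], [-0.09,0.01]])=[0.34, 0.01]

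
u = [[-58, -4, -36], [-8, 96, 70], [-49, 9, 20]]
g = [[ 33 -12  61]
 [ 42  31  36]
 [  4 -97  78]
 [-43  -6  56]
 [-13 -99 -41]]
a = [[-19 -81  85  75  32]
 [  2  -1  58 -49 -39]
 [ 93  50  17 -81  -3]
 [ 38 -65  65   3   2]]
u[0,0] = -58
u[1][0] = -8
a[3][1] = -65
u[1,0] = -8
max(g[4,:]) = -13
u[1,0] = -8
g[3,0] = -43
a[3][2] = 65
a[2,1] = 50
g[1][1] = 31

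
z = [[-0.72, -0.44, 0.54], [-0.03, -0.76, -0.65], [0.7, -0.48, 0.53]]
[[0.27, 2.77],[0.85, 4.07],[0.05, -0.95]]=z @[[-0.18,-2.74], [-0.78,-3.84], [-0.38,-1.65]]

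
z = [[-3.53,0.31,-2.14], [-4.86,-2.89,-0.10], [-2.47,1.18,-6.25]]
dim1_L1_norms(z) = [5.98, 7.85, 9.9]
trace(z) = -12.67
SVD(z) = [[-0.49, -0.11, -0.86], [-0.44, -0.83, 0.36], [-0.76, 0.55, 0.36]] @ diag([8.151309971249823, 5.3007935897144485, 1.063876436361589]) @ [[0.7, 0.03, 0.71], [0.58, 0.57, -0.59], [0.42, -0.82, -0.38]]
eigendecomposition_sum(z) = [[-0.69, 0.12, 0.32], [2.49, -0.43, -1.13], [1.0, -0.17, -0.45]] + [[-1.65, -1.20, 1.86], [-5.83, -4.26, 6.58], [-1.43, -1.04, 1.61]] + [[-1.19, 1.40, -4.32], [-1.52, 1.79, -5.55], [-2.04, 2.4, -7.41]]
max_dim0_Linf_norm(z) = 6.25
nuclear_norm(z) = 14.52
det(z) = -45.97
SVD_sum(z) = [[-2.8, -0.11, -2.85], [-2.49, -0.09, -2.53], [-4.31, -0.16, -4.39]] + [[-0.35, -0.34, 0.35], [-2.53, -2.48, 2.58], [1.68, 1.66, -1.72]] + [[-0.39,0.76,0.35], [0.16,-0.31,-0.14], [0.16,-0.31,-0.14]]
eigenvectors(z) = [[-0.25,  0.27,  0.42], [0.9,  0.94,  0.54], [0.36,  0.23,  0.73]]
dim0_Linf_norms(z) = [4.86, 2.89, 6.25]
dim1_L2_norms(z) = [4.14, 5.66, 6.82]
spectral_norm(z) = 8.15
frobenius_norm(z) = 9.78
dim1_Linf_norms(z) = [3.53, 4.86, 6.25]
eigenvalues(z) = [-1.57, -4.29, -6.81]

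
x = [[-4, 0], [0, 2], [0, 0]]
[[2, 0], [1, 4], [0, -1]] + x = [[-2, 0], [1, 6], [0, -1]]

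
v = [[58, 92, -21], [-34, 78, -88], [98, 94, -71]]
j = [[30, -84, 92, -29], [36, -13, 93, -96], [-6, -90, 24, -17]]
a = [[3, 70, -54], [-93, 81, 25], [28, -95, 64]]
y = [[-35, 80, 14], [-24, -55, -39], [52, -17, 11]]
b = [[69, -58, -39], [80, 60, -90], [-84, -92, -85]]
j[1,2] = 93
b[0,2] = -39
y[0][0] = -35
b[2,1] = -92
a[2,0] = 28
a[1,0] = -93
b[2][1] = -92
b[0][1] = -58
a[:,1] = [70, 81, -95]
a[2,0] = 28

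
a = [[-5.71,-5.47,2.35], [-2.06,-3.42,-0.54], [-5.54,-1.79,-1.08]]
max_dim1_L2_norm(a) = 8.25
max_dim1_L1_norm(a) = 13.53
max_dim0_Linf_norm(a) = 5.71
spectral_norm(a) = 10.34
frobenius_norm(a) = 10.92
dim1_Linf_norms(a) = [5.71, 3.42, 5.54]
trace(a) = -10.21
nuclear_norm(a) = 15.16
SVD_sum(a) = [[-6.28, -5.01, 0.85], [-2.85, -2.27, 0.39], [-4.12, -3.29, 0.56]] + [[0.80, -0.83, 1.01], [0.22, -0.23, 0.28], [-1.37, 1.43, -1.73]] + [[-0.23, 0.37, 0.49], [0.57, -0.92, -1.21], [-0.04, 0.07, 0.09]]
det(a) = -55.63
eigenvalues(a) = [(-7.05+0j), (-1.58+2.32j), (-1.58-2.32j)]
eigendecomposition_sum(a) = [[-4.13+0.00j, -5.68+0.00j, (1.11+0j)], [-3.05+0.00j, (-4.2+0j), (0.82+0j)], [-4.75+0.00j, (-6.53+0j), 1.28+0.00j]] + [[(-0.79+0.17j), (0.11-1.3j), (0.62+0.69j)], [(0.5-0.4j), 0.39+0.95j, (-0.68-0.27j)], [-0.39-1.41j, 2.37+0.04j, -1.18+1.20j]] + [[-0.79-0.17j, 0.11+1.30j, (0.62-0.69j)],  [0.50+0.40j, (0.39-0.95j), -0.68+0.27j],  [(-0.39+1.41j), 2.37-0.04j, -1.18-1.20j]]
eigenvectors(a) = [[0.59+0.00j, 0.03-0.45j, (0.03+0.45j)],[(0.44+0j), (0.14+0.33j), (0.14-0.33j)],[0.68+0.00j, 0.82+0.00j, (0.82-0j)]]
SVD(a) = [[-0.78, -0.5, -0.37],[-0.35, -0.14, 0.92],[-0.51, 0.86, -0.07]] @ diag([10.335413313189758, 3.0753504253426427, 1.7500432585752832]) @ [[0.78, 0.62, -0.11], [-0.52, 0.54, -0.66], [0.35, -0.57, -0.75]]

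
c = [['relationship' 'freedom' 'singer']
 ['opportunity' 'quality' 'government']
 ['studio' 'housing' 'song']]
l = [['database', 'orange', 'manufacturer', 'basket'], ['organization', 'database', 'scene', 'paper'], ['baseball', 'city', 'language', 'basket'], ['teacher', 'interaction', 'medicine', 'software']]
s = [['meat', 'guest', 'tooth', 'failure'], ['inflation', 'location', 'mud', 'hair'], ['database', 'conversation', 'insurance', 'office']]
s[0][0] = 'meat'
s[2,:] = ['database', 'conversation', 'insurance', 'office']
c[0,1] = 'freedom'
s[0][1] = 'guest'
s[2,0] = 'database'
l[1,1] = 'database'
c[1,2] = 'government'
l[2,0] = 'baseball'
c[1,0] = 'opportunity'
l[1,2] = 'scene'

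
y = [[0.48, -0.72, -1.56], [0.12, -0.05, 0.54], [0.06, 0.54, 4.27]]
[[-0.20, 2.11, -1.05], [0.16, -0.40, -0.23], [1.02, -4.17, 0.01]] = y @ [[1.02, 0.78, -1.10], [0.66, -0.37, 0.94], [0.14, -0.94, -0.1]]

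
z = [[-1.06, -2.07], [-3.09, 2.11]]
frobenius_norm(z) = 4.41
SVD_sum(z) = [[0.36, -0.29], [-2.91, 2.33]] + [[-1.42, -1.78], [-0.18, -0.22]]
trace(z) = 1.05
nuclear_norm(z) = 6.06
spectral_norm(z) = 3.76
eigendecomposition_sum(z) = [[-1.88,-0.85], [-1.27,-0.58]] + [[0.82, -1.22], [-1.82, 2.69]]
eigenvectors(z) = [[-0.83, 0.41], [-0.56, -0.91]]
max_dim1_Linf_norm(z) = 3.09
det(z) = -8.63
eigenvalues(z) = [-2.46, 3.51]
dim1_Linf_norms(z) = [2.07, 3.09]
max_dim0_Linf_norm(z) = 3.09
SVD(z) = [[0.12, -0.99], [-0.99, -0.12]] @ diag([3.759906118857761, 2.2960413710070577]) @ [[0.78,-0.63], [0.63,0.78]]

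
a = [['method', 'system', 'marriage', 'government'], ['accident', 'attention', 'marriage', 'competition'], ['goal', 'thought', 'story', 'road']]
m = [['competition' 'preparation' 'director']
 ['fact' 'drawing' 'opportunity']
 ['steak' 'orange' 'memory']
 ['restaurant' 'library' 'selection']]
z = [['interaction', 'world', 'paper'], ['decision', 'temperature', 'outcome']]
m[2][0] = 'steak'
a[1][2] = 'marriage'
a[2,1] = 'thought'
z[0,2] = 'paper'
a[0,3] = 'government'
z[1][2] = 'outcome'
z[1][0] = 'decision'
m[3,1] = 'library'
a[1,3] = 'competition'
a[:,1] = ['system', 'attention', 'thought']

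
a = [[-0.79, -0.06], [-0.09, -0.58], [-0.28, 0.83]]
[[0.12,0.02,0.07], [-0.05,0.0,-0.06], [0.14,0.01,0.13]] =a@[[-0.16, -0.02, -0.10], [0.11, -0.0, 0.12]]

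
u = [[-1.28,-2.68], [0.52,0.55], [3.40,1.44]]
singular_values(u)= [4.51, 1.64]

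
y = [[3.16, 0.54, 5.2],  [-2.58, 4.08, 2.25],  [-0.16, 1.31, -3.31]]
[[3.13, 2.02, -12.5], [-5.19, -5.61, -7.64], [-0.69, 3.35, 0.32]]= y@[[1.16,2.09,-1.88], [-0.51,0.46,-2.51], [-0.05,-0.93,-1.00]]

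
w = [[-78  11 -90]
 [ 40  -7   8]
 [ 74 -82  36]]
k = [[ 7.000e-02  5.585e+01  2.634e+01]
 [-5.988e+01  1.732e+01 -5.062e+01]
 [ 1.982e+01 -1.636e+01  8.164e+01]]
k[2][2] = 81.64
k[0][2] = 26.34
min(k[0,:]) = 0.07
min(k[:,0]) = -59.88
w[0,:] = [-78, 11, -90]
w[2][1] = -82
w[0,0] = -78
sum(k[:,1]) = 56.81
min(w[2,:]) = -82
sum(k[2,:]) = 85.1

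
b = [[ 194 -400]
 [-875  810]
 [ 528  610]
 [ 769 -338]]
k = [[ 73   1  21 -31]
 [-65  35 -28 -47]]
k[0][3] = -31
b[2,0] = 528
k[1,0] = -65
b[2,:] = [528, 610]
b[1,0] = -875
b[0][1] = -400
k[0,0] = 73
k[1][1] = 35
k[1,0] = -65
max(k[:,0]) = 73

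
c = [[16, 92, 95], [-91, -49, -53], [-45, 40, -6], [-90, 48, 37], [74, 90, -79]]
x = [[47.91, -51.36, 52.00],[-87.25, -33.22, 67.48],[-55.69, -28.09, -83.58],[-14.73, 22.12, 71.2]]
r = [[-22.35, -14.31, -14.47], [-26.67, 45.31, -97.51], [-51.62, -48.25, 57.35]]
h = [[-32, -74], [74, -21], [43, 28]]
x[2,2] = -83.58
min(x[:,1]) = -51.36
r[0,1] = -14.31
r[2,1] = -48.25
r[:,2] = [-14.47, -97.51, 57.35]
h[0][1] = -74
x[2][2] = -83.58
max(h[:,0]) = 74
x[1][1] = -33.22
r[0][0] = -22.35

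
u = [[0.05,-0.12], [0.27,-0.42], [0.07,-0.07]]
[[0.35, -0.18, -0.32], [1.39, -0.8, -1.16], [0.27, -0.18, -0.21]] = u@[[1.61,-1.89,-0.60], [-2.28,0.68,2.38]]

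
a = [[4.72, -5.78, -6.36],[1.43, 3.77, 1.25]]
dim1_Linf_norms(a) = [6.36, 3.77]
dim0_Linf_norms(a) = [4.72, 5.78, 6.36]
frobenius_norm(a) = 10.68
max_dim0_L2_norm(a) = 6.9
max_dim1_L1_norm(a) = 16.86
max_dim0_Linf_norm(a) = 6.36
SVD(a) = [[-0.96, 0.26], [0.26, 0.96]] @ diag([10.118642599335061, 3.401436747452721]) @ [[-0.41, 0.65, 0.64], [0.77, 0.62, -0.14]]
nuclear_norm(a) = 13.52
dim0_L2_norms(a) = [4.93, 6.9, 6.48]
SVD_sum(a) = [[4.03, -6.34, -6.24],[-1.10, 1.72, 1.7]] + [[0.69, 0.56, -0.12], [2.53, 2.05, -0.45]]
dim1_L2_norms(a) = [9.8, 4.22]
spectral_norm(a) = 10.12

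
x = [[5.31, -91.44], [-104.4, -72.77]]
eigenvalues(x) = [71.49, -138.95]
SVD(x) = [[0.48,0.88], [0.88,-0.48]] @ diag([139.76240573667377, 71.06878740134367]) @ [[-0.64, -0.77], [0.77, -0.64]]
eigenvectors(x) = [[0.81, 0.54], [-0.59, 0.84]]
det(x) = -9932.74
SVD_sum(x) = [[-42.75, -51.73], [-78.10, -94.51]] + [[48.06, -39.71], [-26.3, 21.74]]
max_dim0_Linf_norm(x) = 104.4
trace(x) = -67.46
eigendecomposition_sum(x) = [[49.01, -31.06],[-35.47, 22.48]] + [[-43.7, -60.38],[-68.93, -95.25]]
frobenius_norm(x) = 156.79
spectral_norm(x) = 139.76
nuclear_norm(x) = 210.83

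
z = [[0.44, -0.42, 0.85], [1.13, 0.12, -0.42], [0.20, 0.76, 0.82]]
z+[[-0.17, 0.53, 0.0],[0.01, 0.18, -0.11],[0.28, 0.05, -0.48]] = [[0.27, 0.11, 0.85], [1.14, 0.3, -0.53], [0.48, 0.81, 0.34]]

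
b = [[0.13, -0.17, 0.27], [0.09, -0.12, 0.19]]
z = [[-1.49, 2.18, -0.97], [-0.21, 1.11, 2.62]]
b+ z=[[-1.36, 2.01, -0.70], [-0.12, 0.99, 2.81]]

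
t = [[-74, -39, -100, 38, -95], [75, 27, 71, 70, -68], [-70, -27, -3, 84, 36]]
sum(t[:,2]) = -32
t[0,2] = -100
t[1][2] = 71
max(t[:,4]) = 36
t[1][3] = 70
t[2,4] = 36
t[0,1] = -39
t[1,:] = [75, 27, 71, 70, -68]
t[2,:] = [-70, -27, -3, 84, 36]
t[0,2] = -100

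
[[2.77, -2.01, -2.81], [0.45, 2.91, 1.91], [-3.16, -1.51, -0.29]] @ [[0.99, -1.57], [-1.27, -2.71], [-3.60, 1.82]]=[[15.41, -4.02], [-10.13, -5.12], [-0.17, 8.53]]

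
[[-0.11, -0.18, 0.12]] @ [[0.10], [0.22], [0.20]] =[[-0.03]]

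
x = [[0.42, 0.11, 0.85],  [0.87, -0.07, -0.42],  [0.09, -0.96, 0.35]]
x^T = [[0.42,  0.87,  0.09], [0.11,  -0.07,  -0.96], [0.85,  -0.42,  0.35]]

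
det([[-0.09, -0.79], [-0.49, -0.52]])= -0.340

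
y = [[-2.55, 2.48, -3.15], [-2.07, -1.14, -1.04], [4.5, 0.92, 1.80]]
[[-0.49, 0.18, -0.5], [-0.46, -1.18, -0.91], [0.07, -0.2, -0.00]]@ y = [[-1.37, -1.88, 0.46], [-0.48, -0.63, 1.04], [0.24, 0.40, -0.01]]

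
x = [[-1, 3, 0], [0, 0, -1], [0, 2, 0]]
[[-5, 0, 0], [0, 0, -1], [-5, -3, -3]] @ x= [[5, -15, 0], [0, -2, 0], [5, -21, 3]]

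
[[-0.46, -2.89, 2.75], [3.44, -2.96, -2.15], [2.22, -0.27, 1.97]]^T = [[-0.46, 3.44, 2.22], [-2.89, -2.96, -0.27], [2.75, -2.15, 1.97]]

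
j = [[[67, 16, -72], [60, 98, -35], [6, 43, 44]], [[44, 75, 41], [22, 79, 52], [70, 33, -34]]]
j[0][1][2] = -35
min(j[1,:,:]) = -34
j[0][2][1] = 43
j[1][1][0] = 22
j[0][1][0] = 60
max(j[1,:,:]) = 79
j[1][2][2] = -34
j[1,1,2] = 52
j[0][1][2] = -35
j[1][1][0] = 22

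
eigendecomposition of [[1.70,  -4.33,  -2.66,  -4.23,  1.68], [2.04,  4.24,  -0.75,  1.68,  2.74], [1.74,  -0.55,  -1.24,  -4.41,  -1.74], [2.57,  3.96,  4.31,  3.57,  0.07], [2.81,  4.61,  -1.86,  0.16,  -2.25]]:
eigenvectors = [[(-0.22+0j), -0.20+0.50j, (-0.2-0.5j), 0.55+0.00j, 0.64+0.00j], [(-0.17+0j), 0.04-0.15j, 0.04+0.15j, (-0.69+0j), (-0.63+0j)], [0.41+0.00j, -0.15+0.53j, (-0.15-0.53j), (0.32+0j), (0.12+0j)], [(-0.08+0j), 0.62+0.00j, 0.62-0.00j, 0.04+0.00j, (0.33+0j)], [(0.86+0j), (-0.04-0.03j), -0.04+0.03j, (-0.34+0j), -0.26+0.00j]]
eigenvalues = [(-4.74+0j), (1.98+4.8j), (1.98-4.8j), (4.24+0j), (2.57+0j)]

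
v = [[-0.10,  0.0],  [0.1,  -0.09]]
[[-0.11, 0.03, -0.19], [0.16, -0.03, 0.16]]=v@[[1.12, -0.32, 1.90], [-0.58, -0.05, 0.37]]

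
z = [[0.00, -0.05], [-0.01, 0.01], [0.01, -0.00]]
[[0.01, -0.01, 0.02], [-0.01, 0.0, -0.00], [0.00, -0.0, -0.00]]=z@[[0.31, -0.3, -0.14], [-0.28, 0.2, -0.38]]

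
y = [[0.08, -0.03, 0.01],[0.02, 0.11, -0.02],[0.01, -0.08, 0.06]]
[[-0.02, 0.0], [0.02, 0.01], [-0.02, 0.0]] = y @ [[-0.11, 0.07], [0.19, 0.12], [-0.08, 0.2]]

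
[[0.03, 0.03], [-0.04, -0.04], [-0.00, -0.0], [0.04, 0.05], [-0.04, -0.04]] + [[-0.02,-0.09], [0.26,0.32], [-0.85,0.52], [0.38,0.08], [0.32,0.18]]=[[0.01, -0.06], [0.22, 0.28], [-0.85, 0.52], [0.42, 0.13], [0.28, 0.14]]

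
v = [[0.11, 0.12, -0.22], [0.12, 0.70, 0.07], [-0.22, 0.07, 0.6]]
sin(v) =[[0.1, 0.11, -0.20], [0.11, 0.64, 0.06], [-0.20, 0.06, 0.55]]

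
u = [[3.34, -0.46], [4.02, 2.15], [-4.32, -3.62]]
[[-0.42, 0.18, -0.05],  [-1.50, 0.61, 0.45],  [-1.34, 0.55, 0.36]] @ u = [[-0.46, 0.76], [-4.50, 0.37], [-3.82, 0.50]]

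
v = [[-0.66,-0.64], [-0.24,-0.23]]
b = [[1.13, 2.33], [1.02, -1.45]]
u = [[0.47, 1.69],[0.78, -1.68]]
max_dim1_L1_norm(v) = 1.3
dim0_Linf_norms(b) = [1.13, 2.33]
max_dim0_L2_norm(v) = 0.7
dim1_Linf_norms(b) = [2.33, 1.45]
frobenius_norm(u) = 2.55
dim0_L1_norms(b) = [2.15, 3.78]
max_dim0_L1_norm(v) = 0.9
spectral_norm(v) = 0.98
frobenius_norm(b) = 3.14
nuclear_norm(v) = 0.98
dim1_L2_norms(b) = [2.59, 1.77]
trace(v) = -0.89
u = v + b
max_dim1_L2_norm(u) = 1.85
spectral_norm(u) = 2.39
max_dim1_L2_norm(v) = 0.92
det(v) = -0.00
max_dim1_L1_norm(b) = 3.46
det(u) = -2.11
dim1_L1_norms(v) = [1.3, 0.47]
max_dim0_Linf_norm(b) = 2.33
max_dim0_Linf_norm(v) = 0.66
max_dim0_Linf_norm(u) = 1.69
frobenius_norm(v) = 0.98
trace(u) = -1.21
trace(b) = -0.32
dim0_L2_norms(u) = [0.91, 2.38]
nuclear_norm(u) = 3.27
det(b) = -4.02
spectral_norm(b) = 2.79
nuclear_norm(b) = 4.23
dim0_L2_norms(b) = [1.52, 2.74]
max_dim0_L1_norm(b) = 3.78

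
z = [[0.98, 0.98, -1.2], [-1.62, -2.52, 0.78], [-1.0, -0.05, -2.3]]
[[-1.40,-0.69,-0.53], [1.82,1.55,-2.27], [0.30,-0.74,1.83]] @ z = [[0.28, 0.39, 2.36], [1.54, -2.01, 4.25], [-0.34, 2.07, -5.15]]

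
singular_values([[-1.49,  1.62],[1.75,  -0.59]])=[2.79, 0.7]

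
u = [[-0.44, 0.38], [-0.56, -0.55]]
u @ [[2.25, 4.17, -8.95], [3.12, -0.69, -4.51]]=[[0.20, -2.1, 2.22], [-2.98, -1.96, 7.49]]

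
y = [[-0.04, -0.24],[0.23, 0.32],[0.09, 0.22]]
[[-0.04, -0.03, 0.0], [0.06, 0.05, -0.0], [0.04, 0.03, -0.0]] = y @ [[0.02, 0.02, -0.0], [0.17, 0.14, -0.01]]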